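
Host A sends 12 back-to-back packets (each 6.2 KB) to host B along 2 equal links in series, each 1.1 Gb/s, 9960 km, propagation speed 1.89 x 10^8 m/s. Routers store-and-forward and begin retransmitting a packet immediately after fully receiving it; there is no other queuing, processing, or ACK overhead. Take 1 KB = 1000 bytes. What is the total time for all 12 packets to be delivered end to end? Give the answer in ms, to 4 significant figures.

Per-hop transmission t_tx = L/R = 49600/1100000000 = 0.0450909 ms.
Per-hop propagation t_prop = 9960000/189000000 = 52.6984 ms.
Pipeline fill: first packet needs 2·t_tx to clear all hops; remaining 11 packets each add one t_tx.
Total = (2+12-1)·t_tx + 2·t_prop = 13·0.0450909 + 2·52.6984 = 106.0 ms.

106.0 ms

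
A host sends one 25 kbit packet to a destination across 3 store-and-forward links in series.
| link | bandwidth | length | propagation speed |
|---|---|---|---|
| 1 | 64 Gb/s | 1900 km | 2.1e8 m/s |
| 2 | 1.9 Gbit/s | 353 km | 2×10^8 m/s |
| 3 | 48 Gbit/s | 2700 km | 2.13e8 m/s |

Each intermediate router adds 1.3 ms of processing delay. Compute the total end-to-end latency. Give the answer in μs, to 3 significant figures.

L = 25000 bits.
Transmission delays (L/R per hop): 0.390625, 13.1579, 0.520833 μs; sum = 14.0694 μs.
Propagation delays (d/s per hop): 9047.62, 1765, 12676.1 μs; sum = 23488.7 μs.
Processing at 2 router(s): 2 × 1.3 ms = 2600 μs.
End-to-end = 26100 μs.

26100 μs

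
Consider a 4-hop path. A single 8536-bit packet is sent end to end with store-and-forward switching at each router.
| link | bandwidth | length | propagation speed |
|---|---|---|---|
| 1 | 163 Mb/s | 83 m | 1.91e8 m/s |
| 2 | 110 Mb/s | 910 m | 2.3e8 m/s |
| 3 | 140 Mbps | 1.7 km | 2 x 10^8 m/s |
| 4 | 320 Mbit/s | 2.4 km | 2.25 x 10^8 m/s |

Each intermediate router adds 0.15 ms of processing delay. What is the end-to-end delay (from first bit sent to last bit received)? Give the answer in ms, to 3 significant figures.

0.691 ms

Transmission delays (L/R per hop): 0.0523681, 0.0776, 0.0609714, 0.026675 ms; sum = 0.217615 ms.
Propagation delays (d/s per hop): 0.000434555, 0.00395652, 0.0085, 0.0106667 ms; sum = 0.0235577 ms.
Processing at 3 router(s): 3 × 0.15 ms = 0.45 ms.
End-to-end = 0.691 ms.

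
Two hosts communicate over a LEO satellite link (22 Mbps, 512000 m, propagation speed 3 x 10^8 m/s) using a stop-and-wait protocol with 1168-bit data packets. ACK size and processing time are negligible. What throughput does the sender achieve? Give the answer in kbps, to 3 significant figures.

337 kbps

t_tx = L/R = 1168/22000000 = 5.30909e-05 s.
t_prop = 512000/300000000 = 0.00170667 s; RTT = 0.00341333 s.
Cycle = t_tx + RTT = 0.00346642 s.
Throughput = L / cycle = 1168 / 0.00346642 = 337 kbps.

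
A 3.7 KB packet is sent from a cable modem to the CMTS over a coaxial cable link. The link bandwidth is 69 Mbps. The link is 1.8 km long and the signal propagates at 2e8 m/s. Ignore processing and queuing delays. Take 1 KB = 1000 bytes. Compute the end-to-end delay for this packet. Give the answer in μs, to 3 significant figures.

438 μs

L = 29600 bits.
Transmission delay = L/R = 29600 / 69000000 = 428.986 μs.
Propagation delay = d/s = 1800 m / 200000000 m/s = 9 μs.
Total = 438 μs.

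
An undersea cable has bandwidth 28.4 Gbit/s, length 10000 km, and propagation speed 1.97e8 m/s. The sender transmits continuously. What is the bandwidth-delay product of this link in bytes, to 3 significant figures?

Propagation delay = 10000000 / 197000000 = 0.0507614 s.
BDP = R × t_prop = 28400000000 × 0.0507614 = 1441620000 bits.
In bytes: 1441620000/8 = 180000000 bytes.

180000000 bytes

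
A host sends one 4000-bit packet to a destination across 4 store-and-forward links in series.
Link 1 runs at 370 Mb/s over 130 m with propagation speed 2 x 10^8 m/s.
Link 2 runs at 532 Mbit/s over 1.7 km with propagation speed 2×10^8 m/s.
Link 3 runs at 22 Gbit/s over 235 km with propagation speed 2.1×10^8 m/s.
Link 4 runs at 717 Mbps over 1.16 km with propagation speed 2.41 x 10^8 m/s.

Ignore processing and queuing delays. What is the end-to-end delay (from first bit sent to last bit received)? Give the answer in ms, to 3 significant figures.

Transmission delays (L/R per hop): 0.0108108, 0.0075188, 0.000181818, 0.0055788 ms; sum = 0.0240902 ms.
Propagation delays (d/s per hop): 0.00065, 0.0085, 1.11905, 0.00481328 ms; sum = 1.13301 ms.
End-to-end = 1.16 ms.

1.16 ms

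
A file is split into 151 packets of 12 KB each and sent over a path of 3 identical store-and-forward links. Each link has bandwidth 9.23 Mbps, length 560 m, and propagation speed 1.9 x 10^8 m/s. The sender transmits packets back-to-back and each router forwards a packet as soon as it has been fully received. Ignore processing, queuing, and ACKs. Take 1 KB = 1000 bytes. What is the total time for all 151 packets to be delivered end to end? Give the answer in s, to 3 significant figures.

1.59 s

Per-hop transmission t_tx = L/R = 96000/9230000 = 0.0104009 s.
Per-hop propagation t_prop = 560/190000000 = 2.94737e-06 s.
Pipeline fill: first packet needs 3·t_tx to clear all hops; remaining 150 packets each add one t_tx.
Total = (3+151-1)·t_tx + 3·t_prop = 153·0.0104009 + 3·2.94737e-06 = 1.59 s.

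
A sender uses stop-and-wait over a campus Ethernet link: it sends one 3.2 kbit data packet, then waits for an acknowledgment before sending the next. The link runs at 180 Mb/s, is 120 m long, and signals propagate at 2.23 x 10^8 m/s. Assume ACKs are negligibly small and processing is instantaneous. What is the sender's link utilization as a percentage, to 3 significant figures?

94.3 %

t_tx = L/R = 3200/180000000 = 1.77778e-05 s.
t_prop = 120/223000000 = 5.38117e-07 s; RTT = 1.07623e-06 s.
Cycle = t_tx + RTT = 1.8854e-05 s.
Utilization = t_tx / cycle = 1.77778e-05/1.8854e-05 = 94.3 %.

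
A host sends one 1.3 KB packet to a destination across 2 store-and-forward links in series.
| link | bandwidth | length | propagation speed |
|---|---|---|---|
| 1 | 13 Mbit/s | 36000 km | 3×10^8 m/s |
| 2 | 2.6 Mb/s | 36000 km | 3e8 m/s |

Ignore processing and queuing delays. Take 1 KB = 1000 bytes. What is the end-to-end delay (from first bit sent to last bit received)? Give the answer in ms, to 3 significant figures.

245 ms

L = 10400 bits.
Transmission delays (L/R per hop): 0.8, 4 ms; sum = 4.8 ms.
Propagation delays (d/s per hop): 120, 120 ms; sum = 240 ms.
End-to-end = 245 ms.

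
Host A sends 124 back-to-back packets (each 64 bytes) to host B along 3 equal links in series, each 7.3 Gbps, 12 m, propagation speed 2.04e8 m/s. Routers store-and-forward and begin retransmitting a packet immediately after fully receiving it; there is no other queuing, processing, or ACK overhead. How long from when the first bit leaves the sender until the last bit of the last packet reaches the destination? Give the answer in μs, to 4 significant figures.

9.014 μs

Per-hop transmission t_tx = L/R = 512/7300000000 = 0.070137 μs.
Per-hop propagation t_prop = 12/204000000 = 0.0588235 μs.
Pipeline fill: first packet needs 3·t_tx to clear all hops; remaining 123 packets each add one t_tx.
Total = (3+124-1)·t_tx + 3·t_prop = 126·0.070137 + 3·0.0588235 = 9.014 μs.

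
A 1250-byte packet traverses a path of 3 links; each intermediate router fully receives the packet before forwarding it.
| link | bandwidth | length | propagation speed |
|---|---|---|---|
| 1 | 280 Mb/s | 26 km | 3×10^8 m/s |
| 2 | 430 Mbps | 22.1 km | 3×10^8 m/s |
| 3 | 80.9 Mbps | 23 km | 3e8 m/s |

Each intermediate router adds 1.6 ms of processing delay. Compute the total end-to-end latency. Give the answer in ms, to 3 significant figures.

L = 1250 × 8 = 10000 bits.
Transmission delays (L/R per hop): 0.0357143, 0.0232558, 0.123609 ms; sum = 0.182579 ms.
Propagation delays (d/s per hop): 0.0866667, 0.0736667, 0.0766667 ms; sum = 0.237 ms.
Processing at 2 router(s): 2 × 1.6 ms = 3.2 ms.
End-to-end = 3.62 ms.

3.62 ms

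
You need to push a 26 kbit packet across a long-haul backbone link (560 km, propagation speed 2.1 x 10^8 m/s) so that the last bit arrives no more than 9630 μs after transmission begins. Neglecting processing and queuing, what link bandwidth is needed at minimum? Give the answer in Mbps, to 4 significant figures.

3.734 Mbps

Propagation delay = 560000 / 210000000 = 2666.67 μs.
Transmission budget = 9630 − 2666.67 = 6963.33 μs.
R ≥ L / t_tx = 26000 bits / 0.00696333 s = 3.734 Mbps.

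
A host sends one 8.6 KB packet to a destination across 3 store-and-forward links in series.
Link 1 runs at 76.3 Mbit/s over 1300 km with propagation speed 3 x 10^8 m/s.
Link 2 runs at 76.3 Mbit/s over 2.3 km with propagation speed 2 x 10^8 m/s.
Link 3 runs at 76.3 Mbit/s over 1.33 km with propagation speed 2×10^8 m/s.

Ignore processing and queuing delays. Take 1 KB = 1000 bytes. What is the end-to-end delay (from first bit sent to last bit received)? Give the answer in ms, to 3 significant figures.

L = 68800 bits.
Transmission delay per hop = L/R = 68800/76300000 = 0.901704 ms; 3 hops → 2.70511 ms.
Propagation delays (d/s per hop): 4.33333, 0.0115, 0.00665 ms; sum = 4.35148 ms.
End-to-end = 7.06 ms.

7.06 ms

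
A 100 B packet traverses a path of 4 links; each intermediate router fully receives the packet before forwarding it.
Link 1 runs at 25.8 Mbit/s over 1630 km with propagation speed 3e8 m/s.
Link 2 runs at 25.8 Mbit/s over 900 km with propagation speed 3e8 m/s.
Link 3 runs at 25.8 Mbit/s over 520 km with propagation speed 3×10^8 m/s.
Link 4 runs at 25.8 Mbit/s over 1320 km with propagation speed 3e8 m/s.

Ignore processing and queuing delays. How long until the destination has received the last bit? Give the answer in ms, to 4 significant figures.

L = 100 × 8 = 800 bits.
Transmission delay per hop = L/R = 800/25800000 = 0.0310078 ms; 4 hops → 0.124031 ms.
Propagation delays (d/s per hop): 5.43333, 3, 1.73333, 4.4 ms; sum = 14.5667 ms.
End-to-end = 14.69 ms.

14.69 ms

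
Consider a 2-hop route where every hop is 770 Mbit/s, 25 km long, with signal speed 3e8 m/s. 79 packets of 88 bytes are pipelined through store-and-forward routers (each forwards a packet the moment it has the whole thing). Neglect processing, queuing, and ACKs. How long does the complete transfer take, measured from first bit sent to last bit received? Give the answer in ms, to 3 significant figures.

0.240 ms

Per-hop transmission t_tx = L/R = 704/770000000 = 0.000914286 ms.
Per-hop propagation t_prop = 25000/300000000 = 0.0833333 ms.
Pipeline fill: first packet needs 2·t_tx to clear all hops; remaining 78 packets each add one t_tx.
Total = (2+79-1)·t_tx + 2·t_prop = 80·0.000914286 + 2·0.0833333 = 0.240 ms.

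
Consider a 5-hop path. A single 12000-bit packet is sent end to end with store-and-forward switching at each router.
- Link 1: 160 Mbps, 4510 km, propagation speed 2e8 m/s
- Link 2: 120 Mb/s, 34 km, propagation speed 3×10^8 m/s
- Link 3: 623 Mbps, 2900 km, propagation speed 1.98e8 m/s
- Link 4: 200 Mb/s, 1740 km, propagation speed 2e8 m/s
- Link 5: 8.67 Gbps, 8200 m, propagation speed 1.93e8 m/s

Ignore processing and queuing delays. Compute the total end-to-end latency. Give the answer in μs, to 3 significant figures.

46300 μs

Transmission delays (L/R per hop): 75, 100, 19.2616, 60, 1.38408 μs; sum = 255.646 μs.
Propagation delays (d/s per hop): 22550, 113.333, 14646.5, 8700, 42.487 μs; sum = 46052.3 μs.
End-to-end = 46300 μs.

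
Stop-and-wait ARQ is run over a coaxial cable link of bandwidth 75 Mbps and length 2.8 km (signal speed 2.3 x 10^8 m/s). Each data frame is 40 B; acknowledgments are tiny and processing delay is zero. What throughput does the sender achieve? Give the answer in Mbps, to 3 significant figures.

11.2 Mbps

t_tx = L/R = 320/75000000 = 4.26667e-06 s.
t_prop = 2800/2.3e+08 = 1.21739e-05 s; RTT = 2.43478e-05 s.
Cycle = t_tx + RTT = 2.86145e-05 s.
Throughput = L / cycle = 320 / 2.86145e-05 = 11.2 Mbps.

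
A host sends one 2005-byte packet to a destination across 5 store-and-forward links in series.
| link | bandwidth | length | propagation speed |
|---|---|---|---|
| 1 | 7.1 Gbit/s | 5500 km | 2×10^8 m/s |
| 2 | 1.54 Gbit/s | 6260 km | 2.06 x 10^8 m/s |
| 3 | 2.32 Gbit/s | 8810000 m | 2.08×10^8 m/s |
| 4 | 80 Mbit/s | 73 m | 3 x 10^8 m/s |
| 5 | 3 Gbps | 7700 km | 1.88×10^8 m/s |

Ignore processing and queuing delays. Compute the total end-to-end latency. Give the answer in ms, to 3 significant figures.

141 ms

L = 2005 × 8 = 16040 bits.
Transmission delays (L/R per hop): 0.00225915, 0.0104156, 0.00691379, 0.2005, 0.00534667 ms; sum = 0.225435 ms.
Propagation delays (d/s per hop): 27.5, 30.3883, 42.3558, 0.000243333, 40.9574 ms; sum = 141.202 ms.
End-to-end = 141 ms.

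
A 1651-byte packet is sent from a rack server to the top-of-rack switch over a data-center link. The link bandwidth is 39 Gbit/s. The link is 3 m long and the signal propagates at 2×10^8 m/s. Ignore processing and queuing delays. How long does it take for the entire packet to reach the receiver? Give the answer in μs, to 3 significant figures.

0.354 μs

L = 1651 × 8 = 13208 bits.
Transmission delay = L/R = 13208 / 39000000000 = 0.338667 μs.
Propagation delay = d/s = 3 m / 200000000 m/s = 0.015 μs.
Total = 0.354 μs.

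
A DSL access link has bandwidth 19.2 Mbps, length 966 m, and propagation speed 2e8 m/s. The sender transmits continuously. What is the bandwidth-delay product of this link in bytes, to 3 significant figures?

11.6 bytes

Propagation delay = 966 / 200000000 = 4.83e-06 s.
BDP = R × t_prop = 19200000 × 4.83e-06 = 92.736 bits.
In bytes: 92.736/8 = 11.6 bytes.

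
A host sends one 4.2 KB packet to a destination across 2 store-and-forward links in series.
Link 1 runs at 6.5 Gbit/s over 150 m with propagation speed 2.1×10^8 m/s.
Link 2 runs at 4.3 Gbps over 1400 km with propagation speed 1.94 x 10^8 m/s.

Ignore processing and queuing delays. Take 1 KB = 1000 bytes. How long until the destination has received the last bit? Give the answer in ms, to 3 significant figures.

7.23 ms

L = 33600 bits.
Transmission delays (L/R per hop): 0.00516923, 0.00781395 ms; sum = 0.0129832 ms.
Propagation delays (d/s per hop): 0.000714286, 7.21649 ms; sum = 7.21721 ms.
End-to-end = 7.23 ms.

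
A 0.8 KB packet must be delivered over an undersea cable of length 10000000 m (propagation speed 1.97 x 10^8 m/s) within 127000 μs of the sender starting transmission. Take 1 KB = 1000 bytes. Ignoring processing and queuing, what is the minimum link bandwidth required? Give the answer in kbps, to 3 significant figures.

L = 6400 bits.
Propagation delay = 10000000 / 197000000 = 50761.4 μs.
Transmission budget = 127000 − 50761.4 = 76238.6 μs.
R ≥ L / t_tx = 6400 bits / 0.0762386 s = 83.9 kbps.

83.9 kbps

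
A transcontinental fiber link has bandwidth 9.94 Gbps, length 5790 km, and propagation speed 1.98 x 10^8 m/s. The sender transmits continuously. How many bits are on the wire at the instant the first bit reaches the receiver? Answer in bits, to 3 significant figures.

Propagation delay = 5790000 / 198000000 = 0.0292424 s.
BDP = R × t_prop = 9940000000 × 0.0292424 = 290670000 bits.

291000000 bits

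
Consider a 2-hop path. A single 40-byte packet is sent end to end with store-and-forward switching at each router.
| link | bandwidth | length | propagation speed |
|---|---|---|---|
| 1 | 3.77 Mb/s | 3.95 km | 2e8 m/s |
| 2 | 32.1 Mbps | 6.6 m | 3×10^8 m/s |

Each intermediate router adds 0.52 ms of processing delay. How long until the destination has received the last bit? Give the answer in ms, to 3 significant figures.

0.635 ms

L = 40 × 8 = 320 bits.
Transmission delays (L/R per hop): 0.0848806, 0.00996885 ms; sum = 0.0948495 ms.
Propagation delays (d/s per hop): 0.01975, 2.2e-05 ms; sum = 0.019772 ms.
Processing at 1 router(s): 1 × 0.52 ms = 0.52 ms.
End-to-end = 0.635 ms.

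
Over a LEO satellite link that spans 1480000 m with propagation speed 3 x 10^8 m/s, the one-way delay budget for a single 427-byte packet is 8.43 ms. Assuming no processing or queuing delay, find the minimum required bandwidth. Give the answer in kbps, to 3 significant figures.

977 kbps

L = 3416 bits.
Propagation delay = 1480000 / 300000000 = 4.93333 ms.
Transmission budget = 8.43 − 4.93333 = 3.49667 ms.
R ≥ L / t_tx = 3416 bits / 0.00349667 s = 977 kbps.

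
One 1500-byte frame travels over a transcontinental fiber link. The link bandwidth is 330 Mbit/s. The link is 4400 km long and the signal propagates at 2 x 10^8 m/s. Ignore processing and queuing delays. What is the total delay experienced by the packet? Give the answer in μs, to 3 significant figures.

L = 1500 × 8 = 12000 bits.
Transmission delay = L/R = 12000 / 330000000 = 36.3636 μs.
Propagation delay = d/s = 4400000 m / 200000000 m/s = 22000 μs.
Total = 22000 μs.

22000 μs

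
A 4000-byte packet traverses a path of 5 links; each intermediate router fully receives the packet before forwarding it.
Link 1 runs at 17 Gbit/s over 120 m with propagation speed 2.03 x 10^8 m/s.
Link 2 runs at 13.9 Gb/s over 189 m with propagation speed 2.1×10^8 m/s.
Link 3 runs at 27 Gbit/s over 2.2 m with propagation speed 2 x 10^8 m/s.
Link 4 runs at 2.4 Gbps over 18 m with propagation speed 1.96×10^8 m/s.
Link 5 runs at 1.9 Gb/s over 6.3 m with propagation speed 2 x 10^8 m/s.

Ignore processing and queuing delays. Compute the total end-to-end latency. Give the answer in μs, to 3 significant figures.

37.2 μs

L = 4000 × 8 = 32000 bits.
Transmission delays (L/R per hop): 1.88235, 2.30216, 1.18519, 13.3333, 16.8421 μs; sum = 35.5451 μs.
Propagation delays (d/s per hop): 0.591133, 0.9, 0.011, 0.0918367, 0.0315 μs; sum = 1.62547 μs.
End-to-end = 37.2 μs.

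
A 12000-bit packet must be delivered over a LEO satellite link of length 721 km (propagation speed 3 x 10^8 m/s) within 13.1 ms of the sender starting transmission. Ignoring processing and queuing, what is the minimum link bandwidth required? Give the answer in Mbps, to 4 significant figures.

Propagation delay = 721000 / 300000000 = 2.40333 ms.
Transmission budget = 13.1 − 2.40333 = 10.6967 ms.
R ≥ L / t_tx = 12000 bits / 0.0106967 s = 1.122 Mbps.

1.122 Mbps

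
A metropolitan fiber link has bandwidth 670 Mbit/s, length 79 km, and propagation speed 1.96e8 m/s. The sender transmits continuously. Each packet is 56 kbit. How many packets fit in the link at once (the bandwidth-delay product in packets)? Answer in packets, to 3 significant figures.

Propagation delay = 79000 / 196000000 = 0.000403061 s.
BDP = R × t_prop = 670000000 × 0.000403061 = 270051 bits.
In packets of 56000 bits: 4.82 packets.

4.82 packets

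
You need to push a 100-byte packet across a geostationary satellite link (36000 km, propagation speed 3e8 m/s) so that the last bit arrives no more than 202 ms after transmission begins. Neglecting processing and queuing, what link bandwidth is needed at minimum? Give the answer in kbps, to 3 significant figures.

9.76 kbps

L = 800 bits.
Propagation delay = 36000000 / 300000000 = 120 ms.
Transmission budget = 202 − 120 = 82 ms.
R ≥ L / t_tx = 800 bits / 0.082 s = 9.76 kbps.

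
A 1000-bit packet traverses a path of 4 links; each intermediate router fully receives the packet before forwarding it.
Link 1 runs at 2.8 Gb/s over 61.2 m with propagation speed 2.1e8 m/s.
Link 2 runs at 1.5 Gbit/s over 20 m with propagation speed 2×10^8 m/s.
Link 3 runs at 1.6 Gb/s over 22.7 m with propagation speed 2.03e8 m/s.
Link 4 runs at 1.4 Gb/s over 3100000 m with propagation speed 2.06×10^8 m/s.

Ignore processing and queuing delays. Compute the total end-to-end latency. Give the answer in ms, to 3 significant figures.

Transmission delays (L/R per hop): 0.000357143, 0.000666667, 0.000625, 0.000714286 ms; sum = 0.0023631 ms.
Propagation delays (d/s per hop): 0.000291429, 0.0001, 0.000111823, 15.0485 ms; sum = 15.049 ms.
End-to-end = 15.1 ms.

15.1 ms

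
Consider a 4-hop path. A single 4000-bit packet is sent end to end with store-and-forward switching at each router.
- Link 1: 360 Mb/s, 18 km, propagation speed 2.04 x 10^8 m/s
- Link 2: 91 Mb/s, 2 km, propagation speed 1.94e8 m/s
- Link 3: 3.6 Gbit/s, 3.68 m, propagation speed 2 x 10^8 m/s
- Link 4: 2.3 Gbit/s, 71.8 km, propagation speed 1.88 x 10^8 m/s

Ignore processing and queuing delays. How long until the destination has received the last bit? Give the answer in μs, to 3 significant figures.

538 μs

Transmission delays (L/R per hop): 11.1111, 43.956, 1.11111, 1.73913 μs; sum = 57.9174 μs.
Propagation delays (d/s per hop): 88.2353, 10.3093, 0.0184, 381.915 μs; sum = 480.478 μs.
End-to-end = 538 μs.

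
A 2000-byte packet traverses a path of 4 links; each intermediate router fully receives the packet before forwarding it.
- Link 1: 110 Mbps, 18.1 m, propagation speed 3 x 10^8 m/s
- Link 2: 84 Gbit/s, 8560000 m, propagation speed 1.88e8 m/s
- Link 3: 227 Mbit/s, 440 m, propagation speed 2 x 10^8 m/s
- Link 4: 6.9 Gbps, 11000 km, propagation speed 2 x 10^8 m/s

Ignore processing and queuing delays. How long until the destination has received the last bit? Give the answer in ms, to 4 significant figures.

L = 2000 × 8 = 16000 bits.
Transmission delays (L/R per hop): 0.145455, 0.000190476, 0.0704846, 0.00231884 ms; sum = 0.218448 ms.
Propagation delays (d/s per hop): 6.03333e-05, 45.5319, 0.0022, 55 ms; sum = 100.534 ms.
End-to-end = 100.8 ms.

100.8 ms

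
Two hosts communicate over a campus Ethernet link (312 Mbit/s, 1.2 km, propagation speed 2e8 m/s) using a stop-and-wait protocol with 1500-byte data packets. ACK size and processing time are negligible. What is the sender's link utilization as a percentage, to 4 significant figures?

t_tx = L/R = 12000/312000000 = 3.84615e-05 s.
t_prop = 1200/200000000 = 6e-06 s; RTT = 1.2e-05 s.
Cycle = t_tx + RTT = 5.04615e-05 s.
Utilization = t_tx / cycle = 3.84615e-05/5.04615e-05 = 76.22 %.

76.22 %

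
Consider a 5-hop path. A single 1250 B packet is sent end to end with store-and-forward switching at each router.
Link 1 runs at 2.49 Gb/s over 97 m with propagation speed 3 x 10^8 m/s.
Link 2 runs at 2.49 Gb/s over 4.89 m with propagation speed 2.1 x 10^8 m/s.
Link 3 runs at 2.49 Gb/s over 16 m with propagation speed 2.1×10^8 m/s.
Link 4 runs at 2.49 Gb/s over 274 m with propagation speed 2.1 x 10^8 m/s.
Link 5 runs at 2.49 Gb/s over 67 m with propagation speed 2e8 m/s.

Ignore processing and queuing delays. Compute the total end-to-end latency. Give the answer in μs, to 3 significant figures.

22.1 μs

L = 1250 × 8 = 10000 bits.
Transmission delay per hop = L/R = 10000/2490000000 = 4.01606 μs; 5 hops → 20.0803 μs.
Propagation delays (d/s per hop): 0.323333, 0.0232857, 0.0761905, 1.30476, 0.335 μs; sum = 2.06257 μs.
End-to-end = 22.1 μs.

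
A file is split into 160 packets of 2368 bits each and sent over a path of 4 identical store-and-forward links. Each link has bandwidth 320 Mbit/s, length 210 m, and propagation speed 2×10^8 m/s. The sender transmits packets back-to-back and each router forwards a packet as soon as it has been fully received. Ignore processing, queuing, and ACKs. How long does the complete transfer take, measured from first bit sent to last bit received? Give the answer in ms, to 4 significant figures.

Per-hop transmission t_tx = L/R = 2368/320000000 = 0.0074 ms.
Per-hop propagation t_prop = 210/200000000 = 0.00105 ms.
Pipeline fill: first packet needs 4·t_tx to clear all hops; remaining 159 packets each add one t_tx.
Total = (4+160-1)·t_tx + 4·t_prop = 163·0.0074 + 4·0.00105 = 1.210 ms.

1.210 ms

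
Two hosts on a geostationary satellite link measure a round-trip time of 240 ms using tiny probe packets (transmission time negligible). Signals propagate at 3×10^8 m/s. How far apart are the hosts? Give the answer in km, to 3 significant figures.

36000 km

One-way propagation = RTT/2 = 120 ms.
d = s × t = 300000000 × 0.12 = 36000 km.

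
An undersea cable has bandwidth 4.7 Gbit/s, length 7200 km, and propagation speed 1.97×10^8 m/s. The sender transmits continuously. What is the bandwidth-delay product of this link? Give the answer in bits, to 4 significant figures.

171800000 bits

Propagation delay = 7200000 / 197000000 = 0.0365482 s.
BDP = R × t_prop = 4700000000 × 0.0365482 = 171777000 bits.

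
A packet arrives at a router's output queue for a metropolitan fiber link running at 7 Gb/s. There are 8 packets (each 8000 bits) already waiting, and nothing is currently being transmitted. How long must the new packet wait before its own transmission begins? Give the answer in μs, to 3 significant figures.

Each queued packet: L/R = 8000/7000000000 = 1.14286 μs.
8 queued → 9.14286 μs.
Queuing delay = 9.14 μs.

9.14 μs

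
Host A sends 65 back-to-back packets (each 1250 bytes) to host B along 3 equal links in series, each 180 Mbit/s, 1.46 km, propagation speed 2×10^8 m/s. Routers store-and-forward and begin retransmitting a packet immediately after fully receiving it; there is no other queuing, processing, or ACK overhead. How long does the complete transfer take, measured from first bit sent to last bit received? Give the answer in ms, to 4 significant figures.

Per-hop transmission t_tx = L/R = 10000/180000000 = 0.0555556 ms.
Per-hop propagation t_prop = 1460/200000000 = 0.0073 ms.
Pipeline fill: first packet needs 3·t_tx to clear all hops; remaining 64 packets each add one t_tx.
Total = (3+65-1)·t_tx + 3·t_prop = 67·0.0555556 + 3·0.0073 = 3.744 ms.

3.744 ms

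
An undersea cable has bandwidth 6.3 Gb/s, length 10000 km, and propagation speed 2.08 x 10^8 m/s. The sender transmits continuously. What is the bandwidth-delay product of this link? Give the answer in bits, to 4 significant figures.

Propagation delay = 10000000 / 208000000 = 0.0480769 s.
BDP = R × t_prop = 6300000000 × 0.0480769 = 302885000 bits.

302900000 bits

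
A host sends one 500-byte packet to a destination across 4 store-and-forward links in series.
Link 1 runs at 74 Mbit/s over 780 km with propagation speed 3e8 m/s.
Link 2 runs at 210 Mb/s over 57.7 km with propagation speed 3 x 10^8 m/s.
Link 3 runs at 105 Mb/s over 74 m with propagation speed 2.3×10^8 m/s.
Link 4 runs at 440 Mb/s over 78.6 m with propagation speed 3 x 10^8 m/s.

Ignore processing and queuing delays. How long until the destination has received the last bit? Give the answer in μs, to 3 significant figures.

2910 μs

L = 500 × 8 = 4000 bits.
Transmission delays (L/R per hop): 54.0541, 19.0476, 38.0952, 9.09091 μs; sum = 120.288 μs.
Propagation delays (d/s per hop): 2600, 192.333, 0.321739, 0.262 μs; sum = 2792.92 μs.
End-to-end = 2910 μs.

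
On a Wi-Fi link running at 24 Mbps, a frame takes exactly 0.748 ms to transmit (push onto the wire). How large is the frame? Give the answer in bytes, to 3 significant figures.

2240 bytes

L = R × t_tx = 24000000 b/s × 0.000748 s = 17952 bits.
In bytes: 17952 / 8 = 2240 bytes.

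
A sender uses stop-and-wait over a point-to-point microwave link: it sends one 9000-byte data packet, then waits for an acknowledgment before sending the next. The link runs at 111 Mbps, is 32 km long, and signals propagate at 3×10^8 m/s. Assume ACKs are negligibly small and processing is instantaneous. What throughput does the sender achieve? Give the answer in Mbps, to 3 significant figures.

t_tx = L/R = 72000/111000000 = 0.000648649 s.
t_prop = 32000/300000000 = 0.000106667 s; RTT = 0.000213333 s.
Cycle = t_tx + RTT = 0.000861982 s.
Throughput = L / cycle = 72000 / 0.000861982 = 83.5 Mbps.

83.5 Mbps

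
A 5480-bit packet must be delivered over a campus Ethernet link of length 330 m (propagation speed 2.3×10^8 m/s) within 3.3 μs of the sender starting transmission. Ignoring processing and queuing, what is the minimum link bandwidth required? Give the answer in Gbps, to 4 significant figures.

Propagation delay = 330 / 2.3e+08 = 1.43478 μs.
Transmission budget = 3.3 − 1.43478 = 1.86522 μs.
R ≥ L / t_tx = 5480 bits / 1.86522e-06 s = 2.938 Gbps.

2.938 Gbps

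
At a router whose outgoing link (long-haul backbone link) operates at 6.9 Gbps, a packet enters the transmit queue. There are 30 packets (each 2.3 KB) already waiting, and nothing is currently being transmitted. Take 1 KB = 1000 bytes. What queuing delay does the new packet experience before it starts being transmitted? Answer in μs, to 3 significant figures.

80.0 μs

Each queued packet: L/R = 18400/6900000000 = 2.66667 μs.
30 queued → 80 μs.
Queuing delay = 80.0 μs.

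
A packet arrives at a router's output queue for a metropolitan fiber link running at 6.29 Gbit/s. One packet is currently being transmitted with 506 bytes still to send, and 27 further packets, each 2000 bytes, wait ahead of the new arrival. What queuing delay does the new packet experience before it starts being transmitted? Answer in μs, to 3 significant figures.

Each queued packet: L/R = 16000/6290000000 = 2.54372 μs.
27 queued → 68.6804 μs.
Plus remaining 4048 bits of current packet: 0.643561 μs.
Queuing delay = 69.3 μs.

69.3 μs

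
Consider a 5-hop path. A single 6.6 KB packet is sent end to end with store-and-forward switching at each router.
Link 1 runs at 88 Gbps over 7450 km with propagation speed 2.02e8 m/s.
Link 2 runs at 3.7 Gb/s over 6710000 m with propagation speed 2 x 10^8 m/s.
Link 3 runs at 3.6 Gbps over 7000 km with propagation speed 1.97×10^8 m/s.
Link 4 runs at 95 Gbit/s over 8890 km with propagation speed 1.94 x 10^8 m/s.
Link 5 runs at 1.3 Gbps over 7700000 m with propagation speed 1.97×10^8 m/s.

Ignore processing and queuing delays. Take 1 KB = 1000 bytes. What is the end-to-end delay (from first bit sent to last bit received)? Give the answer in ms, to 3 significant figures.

191 ms

L = 52800 bits.
Transmission delays (L/R per hop): 0.0006, 0.0142703, 0.0146667, 0.000555789, 0.0406154 ms; sum = 0.0707081 ms.
Propagation delays (d/s per hop): 36.8812, 33.55, 35.533, 45.8247, 39.0863 ms; sum = 190.875 ms.
End-to-end = 191 ms.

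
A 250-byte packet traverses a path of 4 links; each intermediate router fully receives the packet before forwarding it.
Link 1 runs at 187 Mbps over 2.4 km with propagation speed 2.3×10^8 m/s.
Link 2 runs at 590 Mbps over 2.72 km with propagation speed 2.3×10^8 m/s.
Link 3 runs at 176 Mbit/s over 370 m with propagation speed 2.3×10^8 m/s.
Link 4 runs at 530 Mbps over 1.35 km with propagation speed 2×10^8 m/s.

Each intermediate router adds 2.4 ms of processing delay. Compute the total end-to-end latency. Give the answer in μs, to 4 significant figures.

7260 μs

L = 250 × 8 = 2000 bits.
Transmission delays (L/R per hop): 10.6952, 3.38983, 11.3636, 3.77358 μs; sum = 29.2222 μs.
Propagation delays (d/s per hop): 10.4348, 11.8261, 1.6087, 6.75 μs; sum = 30.6196 μs.
Processing at 3 router(s): 3 × 2.4 ms = 7200 μs.
End-to-end = 7260 μs.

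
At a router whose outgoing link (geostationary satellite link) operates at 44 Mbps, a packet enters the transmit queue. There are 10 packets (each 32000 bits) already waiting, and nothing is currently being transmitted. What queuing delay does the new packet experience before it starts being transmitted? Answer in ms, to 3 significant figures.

7.27 ms

Each queued packet: L/R = 32000/44000000 = 0.727273 ms.
10 queued → 7.27273 ms.
Queuing delay = 7.27 ms.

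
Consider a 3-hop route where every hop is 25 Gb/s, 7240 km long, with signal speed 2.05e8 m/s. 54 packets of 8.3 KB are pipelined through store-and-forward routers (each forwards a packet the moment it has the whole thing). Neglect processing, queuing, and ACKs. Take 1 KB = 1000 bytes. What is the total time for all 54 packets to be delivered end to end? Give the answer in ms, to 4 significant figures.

106.1 ms

Per-hop transmission t_tx = L/R = 66400/25000000000 = 0.002656 ms.
Per-hop propagation t_prop = 7240000/2.05e+08 = 35.3171 ms.
Pipeline fill: first packet needs 3·t_tx to clear all hops; remaining 53 packets each add one t_tx.
Total = (3+54-1)·t_tx + 3·t_prop = 56·0.002656 + 3·35.3171 = 106.1 ms.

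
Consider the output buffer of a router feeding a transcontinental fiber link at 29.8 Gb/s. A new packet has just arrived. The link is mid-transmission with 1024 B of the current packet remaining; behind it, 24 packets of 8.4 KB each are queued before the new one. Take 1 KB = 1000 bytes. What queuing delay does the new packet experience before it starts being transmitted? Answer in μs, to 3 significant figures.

Each queued packet: L/R = 67200/29800000000 = 2.25503 μs.
24 queued → 54.1208 μs.
Plus remaining 8192 bits of current packet: 0.274899 μs.
Queuing delay = 54.4 μs.

54.4 μs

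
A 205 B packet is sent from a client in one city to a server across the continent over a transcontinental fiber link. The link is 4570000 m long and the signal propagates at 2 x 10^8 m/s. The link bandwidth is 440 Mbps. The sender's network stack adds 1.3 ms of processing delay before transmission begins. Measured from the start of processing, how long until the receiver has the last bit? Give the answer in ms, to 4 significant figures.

24.15 ms

L = 205 × 8 = 1640 bits.
Transmission delay = L/R = 1640 / 440000000 = 0.00372727 ms.
Propagation delay = d/s = 4570000 m / 200000000 m/s = 22.85 ms.
Plus processing delay 1.3 ms = 1.3 ms.
Total = 24.15 ms.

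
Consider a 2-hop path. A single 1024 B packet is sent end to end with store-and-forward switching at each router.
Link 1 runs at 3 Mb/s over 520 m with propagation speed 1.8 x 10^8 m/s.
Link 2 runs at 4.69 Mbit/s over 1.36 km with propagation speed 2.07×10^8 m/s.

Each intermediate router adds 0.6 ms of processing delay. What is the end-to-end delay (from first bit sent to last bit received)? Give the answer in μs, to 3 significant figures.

L = 1024 × 8 = 8192 bits.
Transmission delays (L/R per hop): 2730.67, 1746.7 μs; sum = 4477.36 μs.
Propagation delays (d/s per hop): 2.88889, 6.57005 μs; sum = 9.45894 μs.
Processing at 1 router(s): 1 × 0.6 ms = 600 μs.
End-to-end = 5090 μs.

5090 μs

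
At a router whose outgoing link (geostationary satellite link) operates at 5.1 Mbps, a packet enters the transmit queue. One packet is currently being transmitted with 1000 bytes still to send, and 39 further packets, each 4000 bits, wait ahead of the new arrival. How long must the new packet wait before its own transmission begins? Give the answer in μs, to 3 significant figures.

32200 μs

Each queued packet: L/R = 4000/5100000 = 784.314 μs.
39 queued → 30588.2 μs.
Plus remaining 8000 bits of current packet: 1568.63 μs.
Queuing delay = 32200 μs.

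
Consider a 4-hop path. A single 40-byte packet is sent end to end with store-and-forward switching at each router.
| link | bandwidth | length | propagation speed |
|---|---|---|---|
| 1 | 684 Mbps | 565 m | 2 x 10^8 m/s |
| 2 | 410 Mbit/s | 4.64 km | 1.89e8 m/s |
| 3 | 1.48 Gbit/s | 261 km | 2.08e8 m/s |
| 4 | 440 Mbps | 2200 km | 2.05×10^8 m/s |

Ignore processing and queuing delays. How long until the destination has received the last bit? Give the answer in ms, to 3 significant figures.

L = 40 × 8 = 320 bits.
Transmission delays (L/R per hop): 0.000467836, 0.000780488, 0.000216216, 0.000727273 ms; sum = 0.00219181 ms.
Propagation delays (d/s per hop): 0.002825, 0.0245503, 1.25481, 10.7317 ms; sum = 12.0139 ms.
End-to-end = 12.0 ms.

12.0 ms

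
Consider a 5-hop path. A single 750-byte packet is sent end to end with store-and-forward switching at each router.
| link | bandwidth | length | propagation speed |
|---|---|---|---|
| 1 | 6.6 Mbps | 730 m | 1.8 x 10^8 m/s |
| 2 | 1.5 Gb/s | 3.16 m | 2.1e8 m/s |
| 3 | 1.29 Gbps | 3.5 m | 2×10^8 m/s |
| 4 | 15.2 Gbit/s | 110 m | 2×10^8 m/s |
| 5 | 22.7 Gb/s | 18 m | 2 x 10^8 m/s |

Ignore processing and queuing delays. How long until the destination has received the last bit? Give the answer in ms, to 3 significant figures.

L = 750 × 8 = 6000 bits.
Transmission delays (L/R per hop): 0.909091, 0.004, 0.00465116, 0.000394737, 0.000264317 ms; sum = 0.918401 ms.
Propagation delays (d/s per hop): 0.00405556, 1.50476e-05, 1.75e-05, 0.00055, 9e-05 ms; sum = 0.0047281 ms.
End-to-end = 0.923 ms.

0.923 ms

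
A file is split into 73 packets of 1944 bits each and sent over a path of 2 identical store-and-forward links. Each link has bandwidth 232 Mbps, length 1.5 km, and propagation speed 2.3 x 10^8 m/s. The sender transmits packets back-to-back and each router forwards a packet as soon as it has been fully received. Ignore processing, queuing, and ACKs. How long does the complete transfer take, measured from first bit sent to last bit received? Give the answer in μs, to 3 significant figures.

Per-hop transmission t_tx = L/R = 1944/232000000 = 8.37931 μs.
Per-hop propagation t_prop = 1500/2.3e+08 = 6.52174 μs.
Pipeline fill: first packet needs 2·t_tx to clear all hops; remaining 72 packets each add one t_tx.
Total = (2+73-1)·t_tx + 2·t_prop = 74·8.37931 + 2·6.52174 = 633 μs.

633 μs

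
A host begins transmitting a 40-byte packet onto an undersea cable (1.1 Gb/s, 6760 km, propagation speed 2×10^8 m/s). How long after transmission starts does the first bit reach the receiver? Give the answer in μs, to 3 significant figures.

First bit experiences only propagation delay: d/s = 6760000/200000000 = 33800 μs.

33800 μs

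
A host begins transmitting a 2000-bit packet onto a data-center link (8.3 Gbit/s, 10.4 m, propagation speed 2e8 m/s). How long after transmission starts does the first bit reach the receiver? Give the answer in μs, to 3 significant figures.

First bit experiences only propagation delay: d/s = 10.4/200000000 = 0.0520 μs.

0.0520 μs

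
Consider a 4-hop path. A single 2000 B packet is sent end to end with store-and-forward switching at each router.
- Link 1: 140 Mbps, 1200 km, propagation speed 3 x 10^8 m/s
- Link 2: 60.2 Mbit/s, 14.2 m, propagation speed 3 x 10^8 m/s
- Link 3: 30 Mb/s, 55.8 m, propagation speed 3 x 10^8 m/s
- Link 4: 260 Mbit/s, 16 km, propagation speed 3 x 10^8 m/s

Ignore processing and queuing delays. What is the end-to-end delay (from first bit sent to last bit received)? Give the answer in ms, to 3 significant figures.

L = 2000 × 8 = 16000 bits.
Transmission delays (L/R per hop): 0.114286, 0.265781, 0.533333, 0.0615385 ms; sum = 0.974938 ms.
Propagation delays (d/s per hop): 4, 4.73333e-05, 0.000186, 0.0533333 ms; sum = 4.05357 ms.
End-to-end = 5.03 ms.

5.03 ms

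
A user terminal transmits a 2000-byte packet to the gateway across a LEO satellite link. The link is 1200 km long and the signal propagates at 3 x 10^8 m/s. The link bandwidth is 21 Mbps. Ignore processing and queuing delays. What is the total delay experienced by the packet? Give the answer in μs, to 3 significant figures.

L = 2000 × 8 = 16000 bits.
Transmission delay = L/R = 16000 / 21000000 = 761.905 μs.
Propagation delay = d/s = 1200000 m / 300000000 m/s = 4000 μs.
Total = 4760 μs.

4760 μs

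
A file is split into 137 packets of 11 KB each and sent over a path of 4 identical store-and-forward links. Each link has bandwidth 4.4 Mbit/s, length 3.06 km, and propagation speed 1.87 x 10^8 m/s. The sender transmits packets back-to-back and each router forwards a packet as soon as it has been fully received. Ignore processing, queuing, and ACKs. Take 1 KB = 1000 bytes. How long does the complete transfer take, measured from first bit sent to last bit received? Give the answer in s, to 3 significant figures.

2.80 s

Per-hop transmission t_tx = L/R = 88000/4400000 = 0.02 s.
Per-hop propagation t_prop = 3060/187000000 = 1.63636e-05 s.
Pipeline fill: first packet needs 4·t_tx to clear all hops; remaining 136 packets each add one t_tx.
Total = (4+137-1)·t_tx + 4·t_prop = 140·0.02 + 4·1.63636e-05 = 2.80 s.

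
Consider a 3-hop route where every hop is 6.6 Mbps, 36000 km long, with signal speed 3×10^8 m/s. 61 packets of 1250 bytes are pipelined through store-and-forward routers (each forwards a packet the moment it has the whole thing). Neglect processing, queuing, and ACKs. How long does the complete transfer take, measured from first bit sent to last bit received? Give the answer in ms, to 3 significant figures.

455 ms

Per-hop transmission t_tx = L/R = 10000/6600000 = 1.51515 ms.
Per-hop propagation t_prop = 36000000/300000000 = 120 ms.
Pipeline fill: first packet needs 3·t_tx to clear all hops; remaining 60 packets each add one t_tx.
Total = (3+61-1)·t_tx + 3·t_prop = 63·1.51515 + 3·120 = 455 ms.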